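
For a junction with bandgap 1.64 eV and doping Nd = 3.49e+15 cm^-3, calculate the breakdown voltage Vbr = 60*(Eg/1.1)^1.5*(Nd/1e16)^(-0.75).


Step 1: Eg/1.1 = 1.64/1.1 = 1.490909
Step 2: (Eg/1.1)^1.5 = 1.490909^1.5 = 1.820441
Step 3: (Nd/1e16)^(-0.75) = (0.349)^(-0.75) = 2.202323
Step 4: Vbr = 60 * 1.820441 * 2.202323 = 240.6 V

240.6


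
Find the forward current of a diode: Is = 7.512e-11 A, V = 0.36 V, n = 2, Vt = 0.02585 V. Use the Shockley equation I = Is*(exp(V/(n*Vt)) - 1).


Step 1: V/(n*Vt) = 0.36/(2*0.02585) = 6.9632
Step 2: exp(6.9632) = 1.0570e+03
Step 3: I = 7.512e-11 * (1.0570e+03 - 1) = 7.93e-08 A

7.93e-08


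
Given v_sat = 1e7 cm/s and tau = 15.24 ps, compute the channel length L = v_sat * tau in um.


Step 1: tau in seconds = 15.24 ps * 1e-12 = 1.5240e-11 s
Step 2: L = v_sat * tau = 1e7 * 1.5240e-11 = 1.5240e-04 cm
Step 3: L in um = 1.5240e-04 * 1e4 = 1.524 um

1.524


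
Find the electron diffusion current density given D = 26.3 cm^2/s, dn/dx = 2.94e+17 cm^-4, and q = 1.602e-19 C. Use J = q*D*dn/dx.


Step 1: J = q * D * (dn/dx)
Step 2: J = 1.602e-19 * 26.3 * 2.94e+17
Step 3: J = 1.24e+00 A/cm^2

1.24e+00


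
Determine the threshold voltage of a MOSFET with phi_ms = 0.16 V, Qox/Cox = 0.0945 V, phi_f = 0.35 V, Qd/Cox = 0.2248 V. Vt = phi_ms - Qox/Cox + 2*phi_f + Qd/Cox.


Step 1: Vt = phi_ms - Qox/Cox + 2*phi_f + Qd/Cox
Step 2: Vt = 0.16 - 0.0945 + 2*0.35 + 0.2248
Step 3: Vt = 0.16 - 0.0945 + 0.7 + 0.2248
Step 4: Vt = 0.9903 V

0.9903


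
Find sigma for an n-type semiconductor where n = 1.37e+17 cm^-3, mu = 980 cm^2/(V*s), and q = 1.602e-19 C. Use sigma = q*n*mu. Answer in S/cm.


Step 1: sigma = q * n * mu
Step 2: sigma = 1.602e-19 * 1.37e+17 * 980
Step 3: sigma = 2.151e+01 S/cm

2.151e+01


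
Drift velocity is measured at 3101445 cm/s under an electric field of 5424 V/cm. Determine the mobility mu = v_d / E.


Step 1: mu = v_d / E
Step 2: mu = 3101445 / 5424
Step 3: mu = 571.8 cm^2/(V*s)

571.8


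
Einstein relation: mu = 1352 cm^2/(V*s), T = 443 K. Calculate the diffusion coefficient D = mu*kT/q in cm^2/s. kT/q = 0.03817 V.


Step 1: D = mu * (kT/q)
Step 2: D = 1352 * 0.03817
Step 3: D = 51.61 cm^2/s

51.61


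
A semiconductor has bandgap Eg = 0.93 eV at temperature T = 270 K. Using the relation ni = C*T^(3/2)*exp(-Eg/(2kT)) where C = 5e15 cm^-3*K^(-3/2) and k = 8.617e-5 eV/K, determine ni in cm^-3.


Step 1: Compute kT = 8.617e-5 * 270 = 0.0232659 eV
Step 2: Exponent = -Eg/(2kT) = -0.93/(2*0.0232659) = -19.98633
Step 3: T^(3/2) = 270^1.5 = 4436.55
Step 4: ni = 5e15 * 4436.55 * exp(-19.98633) = 4.64e+10 cm^-3

4.64e+10


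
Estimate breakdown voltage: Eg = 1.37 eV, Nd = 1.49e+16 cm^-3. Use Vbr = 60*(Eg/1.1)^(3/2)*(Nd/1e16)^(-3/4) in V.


Step 1: Eg/1.1 = 1.37/1.1 = 1.245455
Step 2: (Eg/1.1)^1.5 = 1.245455^1.5 = 1.389927
Step 3: (Nd/1e16)^(-0.75) = (1.49)^(-0.75) = 0.741499
Step 4: Vbr = 60 * 1.389927 * 0.741499 = 61.8 V

61.8


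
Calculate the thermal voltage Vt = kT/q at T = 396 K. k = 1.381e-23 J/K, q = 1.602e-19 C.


Step 1: kT = 1.381e-23 * 396 = 5.46876e-21 J
Step 2: Vt = kT/q = 5.46876e-21 / 1.602e-19
Step 3: Vt = 0.03414 V

0.03414


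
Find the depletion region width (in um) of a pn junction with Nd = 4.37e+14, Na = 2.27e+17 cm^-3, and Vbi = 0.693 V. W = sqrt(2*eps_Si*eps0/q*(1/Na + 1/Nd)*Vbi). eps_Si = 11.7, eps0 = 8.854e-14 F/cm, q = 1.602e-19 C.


Step 1: 1/Na + 1/Nd = 1/2.27e+17 + 1/4.37e+14 = 2.29273e-15
Step 2: 2*eps*eps0/q = 2*11.7*8.854e-14/1.602e-19 = 1.293281e+07
Step 3: W^2 = 1.293281e+07 * 2.29273e-15 * 0.693 = 2.05484e-08
Step 4: W = sqrt(2.05484e-08) = 1.433e-04 cm = 1.433 um

1.433


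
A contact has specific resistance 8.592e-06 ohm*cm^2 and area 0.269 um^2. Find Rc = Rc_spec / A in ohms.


Step 1: Convert area to cm^2: 0.269 um^2 = 2.6900e-09 cm^2
Step 2: Rc = Rc_spec / A = 8.592e-06 / 2.6900e-09
Step 3: Rc = 3.19e+03 ohms

3.19e+03


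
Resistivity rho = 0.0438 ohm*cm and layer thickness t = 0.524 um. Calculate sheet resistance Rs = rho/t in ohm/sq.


Step 1: Convert thickness to cm: t = 0.524 um = 5.2400e-05 cm
Step 2: Rs = rho / t = 0.0438 / 5.2400e-05
Step 3: Rs = 835.9 ohm/sq

835.9


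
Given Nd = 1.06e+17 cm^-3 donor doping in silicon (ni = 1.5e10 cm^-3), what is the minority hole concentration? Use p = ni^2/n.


Step 1: Since Nd >> ni, n ≈ Nd = 1.06e+17 cm^-3
Step 2: p = ni^2 / n = (1.5e10)^2 / 1.06e+17
Step 3: p = 2.25e20 / 1.06e+17 = 2.12e+03 cm^-3

2.12e+03


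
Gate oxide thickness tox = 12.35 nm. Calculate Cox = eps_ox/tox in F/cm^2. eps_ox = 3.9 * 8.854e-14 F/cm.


Step 1: eps_ox = 3.9 * 8.854e-14 = 3.45306e-13 F/cm
Step 2: tox in cm = 12.35 nm * 1e-7 = 1.2350e-06 cm
Step 3: Cox = 3.45306e-13 / 1.2350e-06 = 2.80e-07 F/cm^2

2.80e-07


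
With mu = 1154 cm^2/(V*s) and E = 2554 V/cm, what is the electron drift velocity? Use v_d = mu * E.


Step 1: v_d = mu * E
Step 2: v_d = 1154 * 2554 = 2947316
Step 3: v_d = 2.95e+06 cm/s

2.95e+06


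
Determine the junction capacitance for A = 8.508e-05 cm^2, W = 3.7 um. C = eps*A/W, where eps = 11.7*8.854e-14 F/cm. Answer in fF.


Step 1: eps_Si = 11.7 * 8.854e-14 = 1.035918e-12 F/cm
Step 2: W in cm = 3.7 * 1e-4 = 3.70e-04 cm
Step 3: C = 1.035918e-12 * 8.508e-05 / 3.70e-04 = 2.382051e-13 F
Step 4: C = 238.21 fF

238.21


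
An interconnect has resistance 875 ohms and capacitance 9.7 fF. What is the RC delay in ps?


Step 1: tau = R * C
Step 2: tau = 875 * 9.7 fF = 875 * 9.7e-15 F
Step 3: tau = 8.4875e-12 s = 8.4875 ps

8.4875


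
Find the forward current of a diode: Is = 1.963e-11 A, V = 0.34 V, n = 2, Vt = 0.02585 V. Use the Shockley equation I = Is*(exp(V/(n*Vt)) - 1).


Step 1: V/(n*Vt) = 0.34/(2*0.02585) = 6.5764
Step 2: exp(6.5764) = 7.1795e+02
Step 3: I = 1.963e-11 * (7.1795e+02 - 1) = 1.41e-08 A

1.41e-08


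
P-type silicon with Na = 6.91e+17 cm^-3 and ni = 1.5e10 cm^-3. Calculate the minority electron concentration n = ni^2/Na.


Step 1: Majority hole concentration p ≈ Na = 6.91e+17 cm^-3
Step 2: n = ni^2 / Na = (1.5e10)^2 / 6.91e+17
Step 3: n = 3.26e+02 cm^-3

3.26e+02


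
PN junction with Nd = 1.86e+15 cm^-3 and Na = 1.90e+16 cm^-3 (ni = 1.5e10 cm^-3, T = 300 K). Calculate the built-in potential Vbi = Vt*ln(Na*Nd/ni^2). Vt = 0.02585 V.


Step 1: Compute Na*Nd/ni^2 = 1.90e+16 * 1.86e+15 / (1.5e10)^2 = 1.5707e+11
Step 2: ln(1.5707e+11) = 25.7800
Step 3: Vbi = 0.02585 * 25.7800 = 0.666 V

0.666


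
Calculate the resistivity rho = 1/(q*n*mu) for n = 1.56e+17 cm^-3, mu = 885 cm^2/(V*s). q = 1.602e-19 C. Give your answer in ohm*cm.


Step 1: sigma = q * n * mu = 1.602e-19 * 1.56e+17 * 885 = 2.21172e+01 S/cm
Step 2: rho = 1 / sigma = 1 / 2.21172e+01 = 0.04521 ohm*cm

0.04521


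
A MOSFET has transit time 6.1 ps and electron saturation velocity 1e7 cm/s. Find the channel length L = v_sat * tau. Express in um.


Step 1: tau in seconds = 6.1 ps * 1e-12 = 6.1000e-12 s
Step 2: L = v_sat * tau = 1e7 * 6.1000e-12 = 6.1000e-05 cm
Step 3: L in um = 6.1000e-05 * 1e4 = 0.61 um

0.61


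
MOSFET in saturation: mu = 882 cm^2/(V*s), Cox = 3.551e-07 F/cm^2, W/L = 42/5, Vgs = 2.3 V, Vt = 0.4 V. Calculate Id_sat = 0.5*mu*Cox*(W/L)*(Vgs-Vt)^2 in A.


Step 1: Overdrive voltage Vov = Vgs - Vt = 2.3 - 0.4 = 1.9 V
Step 2: W/L = 42/5 = 8.4
Step 3: Id = 0.5 * 882 * 3.551e-07 * 8.4 * 1.9^2
Step 4: Id = 4.75e-03 A

4.75e-03


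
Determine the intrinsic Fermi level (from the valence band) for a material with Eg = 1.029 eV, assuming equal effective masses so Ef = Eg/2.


Step 1: For an intrinsic semiconductor, the Fermi level sits at midgap.
Step 2: Ef = Eg / 2 = 1.029 / 2 = 0.5145 eV

0.5145


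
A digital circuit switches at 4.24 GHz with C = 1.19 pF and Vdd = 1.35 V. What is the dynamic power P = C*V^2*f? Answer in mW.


Step 1: V^2 = 1.35^2 = 1.8225 V^2
Step 2: P = C*V^2*f = 1.19e-12 F * 1.8225 * 4.24e9 Hz
Step 3: P = 9.195606e-03 W
Step 4: P = 9.196 mW

9.196


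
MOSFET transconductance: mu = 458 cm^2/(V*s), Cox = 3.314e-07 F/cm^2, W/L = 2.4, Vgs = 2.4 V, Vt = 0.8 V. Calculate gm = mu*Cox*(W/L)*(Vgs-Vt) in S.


Step 1: Vov = Vgs - Vt = 2.4 - 0.8 = 1.6 V
Step 2: gm = mu * Cox * (W/L) * Vov
Step 3: gm = 458 * 3.314e-07 * 2.4 * 1.6 = 5.83e-04 S

5.83e-04


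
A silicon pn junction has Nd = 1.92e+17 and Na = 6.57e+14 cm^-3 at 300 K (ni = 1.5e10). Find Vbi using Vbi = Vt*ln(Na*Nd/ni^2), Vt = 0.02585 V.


Step 1: Compute Na*Nd/ni^2 = 6.57e+14 * 1.92e+17 / (1.5e10)^2 = 5.6064e+11
Step 2: ln(5.6064e+11) = 27.0523
Step 3: Vbi = 0.02585 * 27.0523 = 0.699 V

0.699


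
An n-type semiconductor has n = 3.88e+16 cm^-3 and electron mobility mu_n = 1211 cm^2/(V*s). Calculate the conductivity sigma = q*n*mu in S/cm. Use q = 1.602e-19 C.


Step 1: sigma = q * n * mu
Step 2: sigma = 1.602e-19 * 3.88e+16 * 1211
Step 3: sigma = 7.527e+00 S/cm

7.527e+00


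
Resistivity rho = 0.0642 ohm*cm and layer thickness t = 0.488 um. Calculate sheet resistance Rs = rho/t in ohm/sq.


Step 1: Convert thickness to cm: t = 0.488 um = 4.8800e-05 cm
Step 2: Rs = rho / t = 0.0642 / 4.8800e-05
Step 3: Rs = 1315.6 ohm/sq

1315.6


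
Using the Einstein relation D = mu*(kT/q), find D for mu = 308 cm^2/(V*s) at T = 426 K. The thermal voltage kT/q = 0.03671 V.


Step 1: D = mu * (kT/q)
Step 2: D = 308 * 0.03671
Step 3: D = 11.31 cm^2/s

11.31


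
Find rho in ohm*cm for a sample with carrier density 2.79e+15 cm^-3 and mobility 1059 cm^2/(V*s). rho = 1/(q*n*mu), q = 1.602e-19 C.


Step 1: sigma = q * n * mu = 1.602e-19 * 2.79e+15 * 1059 = 4.73329e-01 S/cm
Step 2: rho = 1 / sigma = 1 / 4.73329e-01 = 2.113 ohm*cm

2.113


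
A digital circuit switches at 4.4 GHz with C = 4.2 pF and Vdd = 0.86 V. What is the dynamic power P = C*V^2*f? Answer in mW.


Step 1: V^2 = 0.86^2 = 0.7396 V^2
Step 2: P = C*V^2*f = 4.2e-12 F * 0.7396 * 4.4e9 Hz
Step 3: P = 1.3667808e-02 W
Step 4: P = 13.668 mW

13.668


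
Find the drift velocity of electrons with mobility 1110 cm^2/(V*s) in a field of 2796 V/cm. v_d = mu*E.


Step 1: v_d = mu * E
Step 2: v_d = 1110 * 2796 = 3103560
Step 3: v_d = 3.10e+06 cm/s

3.10e+06


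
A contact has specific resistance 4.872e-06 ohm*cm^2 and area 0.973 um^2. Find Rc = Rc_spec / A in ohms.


Step 1: Convert area to cm^2: 0.973 um^2 = 9.7300e-09 cm^2
Step 2: Rc = Rc_spec / A = 4.872e-06 / 9.7300e-09
Step 3: Rc = 5.01e+02 ohms

5.01e+02


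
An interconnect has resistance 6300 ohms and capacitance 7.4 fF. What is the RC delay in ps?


Step 1: tau = R * C
Step 2: tau = 6300 * 7.4 fF = 6300 * 7.4e-15 F
Step 3: tau = 4.662e-11 s = 46.62 ps

46.62


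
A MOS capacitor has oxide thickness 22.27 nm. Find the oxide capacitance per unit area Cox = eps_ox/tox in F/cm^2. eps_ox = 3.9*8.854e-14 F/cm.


Step 1: eps_ox = 3.9 * 8.854e-14 = 3.45306e-13 F/cm
Step 2: tox in cm = 22.27 nm * 1e-7 = 2.2270e-06 cm
Step 3: Cox = 3.45306e-13 / 2.2270e-06 = 1.55e-07 F/cm^2

1.55e-07


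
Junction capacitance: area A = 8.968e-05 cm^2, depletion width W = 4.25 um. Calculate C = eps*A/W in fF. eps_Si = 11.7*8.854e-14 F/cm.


Step 1: eps_Si = 11.7 * 8.854e-14 = 1.035918e-12 F/cm
Step 2: W in cm = 4.25 * 1e-4 = 4.25e-04 cm
Step 3: C = 1.035918e-12 * 8.968e-05 / 4.25e-04 = 2.185909e-13 F
Step 4: C = 218.59 fF

218.59


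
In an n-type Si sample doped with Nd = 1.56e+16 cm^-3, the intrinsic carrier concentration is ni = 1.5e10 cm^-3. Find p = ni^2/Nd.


Step 1: Since Nd >> ni, n ≈ Nd = 1.56e+16 cm^-3
Step 2: p = ni^2 / n = (1.5e10)^2 / 1.56e+16
Step 3: p = 2.25e20 / 1.56e+16 = 1.44e+04 cm^-3

1.44e+04


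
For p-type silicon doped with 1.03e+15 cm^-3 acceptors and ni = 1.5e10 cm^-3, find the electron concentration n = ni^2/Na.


Step 1: Majority hole concentration p ≈ Na = 1.03e+15 cm^-3
Step 2: n = ni^2 / Na = (1.5e10)^2 / 1.03e+15
Step 3: n = 2.18e+05 cm^-3

2.18e+05


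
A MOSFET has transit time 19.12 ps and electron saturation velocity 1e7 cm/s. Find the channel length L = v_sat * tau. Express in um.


Step 1: tau in seconds = 19.12 ps * 1e-12 = 1.9120e-11 s
Step 2: L = v_sat * tau = 1e7 * 1.9120e-11 = 1.9120e-04 cm
Step 3: L in um = 1.9120e-04 * 1e4 = 1.912 um

1.912


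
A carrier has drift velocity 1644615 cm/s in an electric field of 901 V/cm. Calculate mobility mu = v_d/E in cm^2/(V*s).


Step 1: mu = v_d / E
Step 2: mu = 1644615 / 901
Step 3: mu = 1825.32 cm^2/(V*s)

1825.32


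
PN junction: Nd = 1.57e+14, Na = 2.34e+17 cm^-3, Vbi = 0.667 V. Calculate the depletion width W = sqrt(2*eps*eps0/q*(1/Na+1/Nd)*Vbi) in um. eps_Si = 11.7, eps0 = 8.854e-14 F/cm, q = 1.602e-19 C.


Step 1: 1/Na + 1/Nd = 1/2.34e+17 + 1/1.57e+14 = 6.37370e-15
Step 2: 2*eps*eps0/q = 2*11.7*8.854e-14/1.602e-19 = 1.293281e+07
Step 3: W^2 = 1.293281e+07 * 6.37370e-15 * 0.667 = 5.49807e-08
Step 4: W = sqrt(5.49807e-08) = 2.345e-04 cm = 2.345 um

2.345


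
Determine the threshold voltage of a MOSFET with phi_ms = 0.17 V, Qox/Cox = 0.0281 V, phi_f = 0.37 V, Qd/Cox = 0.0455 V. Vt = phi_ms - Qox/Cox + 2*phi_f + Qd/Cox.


Step 1: Vt = phi_ms - Qox/Cox + 2*phi_f + Qd/Cox
Step 2: Vt = 0.17 - 0.0281 + 2*0.37 + 0.0455
Step 3: Vt = 0.17 - 0.0281 + 0.74 + 0.0455
Step 4: Vt = 0.9274 V

0.9274


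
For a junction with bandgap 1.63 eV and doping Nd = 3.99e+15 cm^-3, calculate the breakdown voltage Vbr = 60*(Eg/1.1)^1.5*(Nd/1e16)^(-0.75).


Step 1: Eg/1.1 = 1.63/1.1 = 1.481818
Step 2: (Eg/1.1)^1.5 = 1.481818^1.5 = 1.803816
Step 3: (Nd/1e16)^(-0.75) = (0.399)^(-0.75) = 1.991913
Step 4: Vbr = 60 * 1.803816 * 1.991913 = 215.6 V

215.6


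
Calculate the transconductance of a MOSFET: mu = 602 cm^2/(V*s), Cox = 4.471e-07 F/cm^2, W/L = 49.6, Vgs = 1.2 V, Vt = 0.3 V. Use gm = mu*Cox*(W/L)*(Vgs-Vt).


Step 1: Vov = Vgs - Vt = 1.2 - 0.3 = 0.9 V
Step 2: gm = mu * Cox * (W/L) * Vov
Step 3: gm = 602 * 4.471e-07 * 49.6 * 0.9 = 1.20e-02 S

1.20e-02


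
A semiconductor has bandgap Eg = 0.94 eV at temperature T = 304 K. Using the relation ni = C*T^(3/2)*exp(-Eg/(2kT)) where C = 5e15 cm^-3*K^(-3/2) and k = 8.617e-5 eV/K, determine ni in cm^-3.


Step 1: Compute kT = 8.617e-5 * 304 = 0.02619568 eV
Step 2: Exponent = -Eg/(2kT) = -0.94/(2*0.02619568) = -17.94189
Step 3: T^(3/2) = 304^1.5 = 5300.42
Step 4: ni = 5e15 * 5300.42 * exp(-17.94189) = 4.28e+11 cm^-3

4.28e+11


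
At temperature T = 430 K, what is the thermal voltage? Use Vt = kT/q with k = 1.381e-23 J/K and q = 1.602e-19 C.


Step 1: kT = 1.381e-23 * 430 = 5.9383e-21 J
Step 2: Vt = kT/q = 5.9383e-21 / 1.602e-19
Step 3: Vt = 0.03707 V

0.03707


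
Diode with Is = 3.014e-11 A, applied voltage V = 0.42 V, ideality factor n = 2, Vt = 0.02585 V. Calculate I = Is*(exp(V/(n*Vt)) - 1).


Step 1: V/(n*Vt) = 0.42/(2*0.02585) = 8.1238
Step 2: exp(8.1238) = 3.3738e+03
Step 3: I = 3.014e-11 * (3.3738e+03 - 1) = 1.02e-07 A

1.02e-07


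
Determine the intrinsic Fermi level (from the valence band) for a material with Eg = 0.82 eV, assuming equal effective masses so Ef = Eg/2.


Step 1: For an intrinsic semiconductor, the Fermi level sits at midgap.
Step 2: Ef = Eg / 2 = 0.82 / 2 = 0.41 eV

0.41


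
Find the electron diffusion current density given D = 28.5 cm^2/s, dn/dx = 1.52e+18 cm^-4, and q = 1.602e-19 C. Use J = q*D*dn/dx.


Step 1: J = q * D * (dn/dx)
Step 2: J = 1.602e-19 * 28.5 * 1.52e+18
Step 3: J = 6.94e+00 A/cm^2

6.94e+00


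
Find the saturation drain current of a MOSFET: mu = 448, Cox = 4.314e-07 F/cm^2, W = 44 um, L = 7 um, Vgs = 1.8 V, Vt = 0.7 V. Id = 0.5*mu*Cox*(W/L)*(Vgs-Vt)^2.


Step 1: Overdrive voltage Vov = Vgs - Vt = 1.8 - 0.7 = 1.1 V
Step 2: W/L = 44/7 = 6.28571
Step 3: Id = 0.5 * 448 * 4.314e-07 * 6.28571 * 1.1^2
Step 4: Id = 7.35e-04 A

7.35e-04


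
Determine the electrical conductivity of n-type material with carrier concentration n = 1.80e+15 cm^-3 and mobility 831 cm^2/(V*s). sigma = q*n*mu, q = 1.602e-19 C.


Step 1: sigma = q * n * mu
Step 2: sigma = 1.602e-19 * 1.80e+15 * 831
Step 3: sigma = 2.396e-01 S/cm

2.396e-01


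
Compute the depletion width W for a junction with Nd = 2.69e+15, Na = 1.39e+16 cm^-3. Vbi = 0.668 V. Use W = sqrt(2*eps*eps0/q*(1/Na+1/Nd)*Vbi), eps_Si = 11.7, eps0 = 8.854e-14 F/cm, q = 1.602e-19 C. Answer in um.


Step 1: 1/Na + 1/Nd = 1/1.39e+16 + 1/2.69e+15 = 4.43690e-16
Step 2: 2*eps*eps0/q = 2*11.7*8.854e-14/1.602e-19 = 1.293281e+07
Step 3: W^2 = 1.293281e+07 * 4.43690e-16 * 0.668 = 3.83309e-09
Step 4: W = sqrt(3.83309e-09) = 6.191e-05 cm = 0.6191 um

0.6191


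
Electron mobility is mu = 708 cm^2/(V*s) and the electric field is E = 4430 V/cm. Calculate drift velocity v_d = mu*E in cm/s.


Step 1: v_d = mu * E
Step 2: v_d = 708 * 4430 = 3136440
Step 3: v_d = 3.14e+06 cm/s

3.14e+06


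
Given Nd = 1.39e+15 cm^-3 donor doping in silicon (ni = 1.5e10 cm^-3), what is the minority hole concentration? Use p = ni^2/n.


Step 1: Since Nd >> ni, n ≈ Nd = 1.39e+15 cm^-3
Step 2: p = ni^2 / n = (1.5e10)^2 / 1.39e+15
Step 3: p = 2.25e20 / 1.39e+15 = 1.62e+05 cm^-3

1.62e+05


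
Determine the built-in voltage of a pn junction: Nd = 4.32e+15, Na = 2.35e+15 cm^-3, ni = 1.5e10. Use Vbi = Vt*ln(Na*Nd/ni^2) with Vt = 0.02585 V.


Step 1: Compute Na*Nd/ni^2 = 2.35e+15 * 4.32e+15 / (1.5e10)^2 = 4.5120e+10
Step 2: ln(4.5120e+10) = 24.5326
Step 3: Vbi = 0.02585 * 24.5326 = 0.634 V

0.634


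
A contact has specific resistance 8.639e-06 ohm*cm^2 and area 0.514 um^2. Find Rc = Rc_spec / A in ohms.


Step 1: Convert area to cm^2: 0.514 um^2 = 5.1400e-09 cm^2
Step 2: Rc = Rc_spec / A = 8.639e-06 / 5.1400e-09
Step 3: Rc = 1.68e+03 ohms

1.68e+03


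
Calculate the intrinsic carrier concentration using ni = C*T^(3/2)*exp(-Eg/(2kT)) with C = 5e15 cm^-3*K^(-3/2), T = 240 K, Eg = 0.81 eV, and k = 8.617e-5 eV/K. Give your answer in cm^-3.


Step 1: Compute kT = 8.617e-5 * 240 = 0.0206808 eV
Step 2: Exponent = -Eg/(2kT) = -0.81/(2*0.0206808) = -19.58338
Step 3: T^(3/2) = 240^1.5 = 3718.06
Step 4: ni = 5e15 * 3718.06 * exp(-19.58338) = 5.81e+10 cm^-3

5.81e+10


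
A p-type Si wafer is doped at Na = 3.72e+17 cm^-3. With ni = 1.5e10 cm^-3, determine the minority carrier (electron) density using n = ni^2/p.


Step 1: Majority hole concentration p ≈ Na = 3.72e+17 cm^-3
Step 2: n = ni^2 / Na = (1.5e10)^2 / 3.72e+17
Step 3: n = 6.05e+02 cm^-3

6.05e+02


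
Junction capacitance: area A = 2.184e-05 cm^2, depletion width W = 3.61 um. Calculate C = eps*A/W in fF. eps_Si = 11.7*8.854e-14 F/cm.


Step 1: eps_Si = 11.7 * 8.854e-14 = 1.035918e-12 F/cm
Step 2: W in cm = 3.61 * 1e-4 = 3.61e-04 cm
Step 3: C = 1.035918e-12 * 2.184e-05 / 3.61e-04 = 6.267160e-14 F
Step 4: C = 62.67 fF

62.67


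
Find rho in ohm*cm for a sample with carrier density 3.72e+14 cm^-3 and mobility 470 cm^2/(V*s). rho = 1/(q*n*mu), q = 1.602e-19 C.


Step 1: sigma = q * n * mu = 1.602e-19 * 3.72e+14 * 470 = 2.80094e-02 S/cm
Step 2: rho = 1 / sigma = 1 / 2.80094e-02 = 35.7 ohm*cm

35.7


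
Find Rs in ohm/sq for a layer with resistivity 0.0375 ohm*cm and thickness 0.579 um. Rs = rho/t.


Step 1: Convert thickness to cm: t = 0.579 um = 5.7900e-05 cm
Step 2: Rs = rho / t = 0.0375 / 5.7900e-05
Step 3: Rs = 647.7 ohm/sq

647.7


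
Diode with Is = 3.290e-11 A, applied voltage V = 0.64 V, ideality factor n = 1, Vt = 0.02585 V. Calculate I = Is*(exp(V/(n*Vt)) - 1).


Step 1: V/(n*Vt) = 0.64/(1*0.02585) = 24.7582
Step 2: exp(24.7582) = 5.6539e+10
Step 3: I = 3.290e-11 * (5.6539e+10 - 1) = 1.86e+00 A

1.86e+00


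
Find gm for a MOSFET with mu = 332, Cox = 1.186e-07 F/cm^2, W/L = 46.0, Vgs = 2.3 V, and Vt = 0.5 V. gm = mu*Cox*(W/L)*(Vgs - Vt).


Step 1: Vov = Vgs - Vt = 2.3 - 0.5 = 1.8 V
Step 2: gm = mu * Cox * (W/L) * Vov
Step 3: gm = 332 * 1.186e-07 * 46.0 * 1.8 = 3.26e-03 S

3.26e-03


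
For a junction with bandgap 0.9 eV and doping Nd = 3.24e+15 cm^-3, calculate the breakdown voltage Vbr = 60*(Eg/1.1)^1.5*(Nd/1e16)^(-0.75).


Step 1: Eg/1.1 = 0.9/1.1 = 0.818182
Step 2: (Eg/1.1)^1.5 = 0.818182^1.5 = 0.740074
Step 3: (Nd/1e16)^(-0.75) = (0.324)^(-0.75) = 2.328580
Step 4: Vbr = 60 * 0.740074 * 2.328580 = 103.4 V

103.4


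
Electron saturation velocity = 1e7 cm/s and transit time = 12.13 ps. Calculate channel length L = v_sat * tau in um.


Step 1: tau in seconds = 12.13 ps * 1e-12 = 1.2130e-11 s
Step 2: L = v_sat * tau = 1e7 * 1.2130e-11 = 1.2130e-04 cm
Step 3: L in um = 1.2130e-04 * 1e4 = 1.213 um

1.213


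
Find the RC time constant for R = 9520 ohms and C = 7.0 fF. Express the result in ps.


Step 1: tau = R * C
Step 2: tau = 9520 * 7.0 fF = 9520 * 7.0e-15 F
Step 3: tau = 6.664e-11 s = 66.64 ps

66.64


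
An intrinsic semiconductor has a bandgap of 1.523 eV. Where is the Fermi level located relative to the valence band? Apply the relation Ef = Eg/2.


Step 1: For an intrinsic semiconductor, the Fermi level sits at midgap.
Step 2: Ef = Eg / 2 = 1.523 / 2 = 0.7615 eV

0.7615


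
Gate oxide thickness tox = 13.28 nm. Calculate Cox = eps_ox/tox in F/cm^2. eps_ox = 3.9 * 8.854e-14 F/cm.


Step 1: eps_ox = 3.9 * 8.854e-14 = 3.45306e-13 F/cm
Step 2: tox in cm = 13.28 nm * 1e-7 = 1.3280e-06 cm
Step 3: Cox = 3.45306e-13 / 1.3280e-06 = 2.60e-07 F/cm^2

2.60e-07


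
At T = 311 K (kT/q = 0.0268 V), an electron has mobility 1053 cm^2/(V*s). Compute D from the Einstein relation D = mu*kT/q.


Step 1: D = mu * (kT/q)
Step 2: D = 1053 * 0.0268
Step 3: D = 28.22 cm^2/s

28.22


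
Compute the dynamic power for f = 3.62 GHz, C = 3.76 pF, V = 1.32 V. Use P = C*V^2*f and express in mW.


Step 1: V^2 = 1.32^2 = 1.7424 V^2
Step 2: P = C*V^2*f = 3.76e-12 F * 1.7424 * 3.62e9 Hz
Step 3: P = 2.371615488e-02 W
Step 4: P = 23.716 mW

23.716


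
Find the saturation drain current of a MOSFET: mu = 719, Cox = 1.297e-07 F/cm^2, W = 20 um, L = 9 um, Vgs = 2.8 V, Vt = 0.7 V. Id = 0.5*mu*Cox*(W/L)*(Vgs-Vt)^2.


Step 1: Overdrive voltage Vov = Vgs - Vt = 2.8 - 0.7 = 2.1 V
Step 2: W/L = 20/9 = 2.22222
Step 3: Id = 0.5 * 719 * 1.297e-07 * 2.22222 * 2.1^2
Step 4: Id = 4.57e-04 A

4.57e-04


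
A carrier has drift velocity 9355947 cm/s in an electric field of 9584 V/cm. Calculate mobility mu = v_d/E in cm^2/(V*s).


Step 1: mu = v_d / E
Step 2: mu = 9355947 / 9584
Step 3: mu = 976.2 cm^2/(V*s)

976.2


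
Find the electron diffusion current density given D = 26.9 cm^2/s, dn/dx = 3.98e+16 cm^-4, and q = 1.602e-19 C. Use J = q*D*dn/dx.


Step 1: J = q * D * (dn/dx)
Step 2: J = 1.602e-19 * 26.9 * 3.98e+16
Step 3: J = 1.72e-01 A/cm^2

1.72e-01


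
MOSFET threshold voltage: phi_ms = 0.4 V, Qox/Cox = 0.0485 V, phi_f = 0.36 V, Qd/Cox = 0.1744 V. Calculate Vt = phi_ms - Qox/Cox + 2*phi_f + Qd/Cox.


Step 1: Vt = phi_ms - Qox/Cox + 2*phi_f + Qd/Cox
Step 2: Vt = 0.4 - 0.0485 + 2*0.36 + 0.1744
Step 3: Vt = 0.4 - 0.0485 + 0.72 + 0.1744
Step 4: Vt = 1.2459 V

1.2459


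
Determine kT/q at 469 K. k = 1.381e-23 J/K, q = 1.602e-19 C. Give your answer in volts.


Step 1: kT = 1.381e-23 * 469 = 6.47689e-21 J
Step 2: Vt = kT/q = 6.47689e-21 / 1.602e-19
Step 3: Vt = 0.04043 V

0.04043


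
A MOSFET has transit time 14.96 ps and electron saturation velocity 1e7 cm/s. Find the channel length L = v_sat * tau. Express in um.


Step 1: tau in seconds = 14.96 ps * 1e-12 = 1.4960e-11 s
Step 2: L = v_sat * tau = 1e7 * 1.4960e-11 = 1.4960e-04 cm
Step 3: L in um = 1.4960e-04 * 1e4 = 1.496 um

1.496


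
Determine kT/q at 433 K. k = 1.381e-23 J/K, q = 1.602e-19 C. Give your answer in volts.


Step 1: kT = 1.381e-23 * 433 = 5.97973e-21 J
Step 2: Vt = kT/q = 5.97973e-21 / 1.602e-19
Step 3: Vt = 0.03733 V

0.03733


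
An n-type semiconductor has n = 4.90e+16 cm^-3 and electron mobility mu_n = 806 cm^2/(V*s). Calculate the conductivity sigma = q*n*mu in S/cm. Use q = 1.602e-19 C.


Step 1: sigma = q * n * mu
Step 2: sigma = 1.602e-19 * 4.90e+16 * 806
Step 3: sigma = 6.327e+00 S/cm

6.327e+00


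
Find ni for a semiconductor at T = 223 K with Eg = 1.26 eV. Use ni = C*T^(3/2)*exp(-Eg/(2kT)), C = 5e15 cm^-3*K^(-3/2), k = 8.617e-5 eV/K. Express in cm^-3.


Step 1: Compute kT = 8.617e-5 * 223 = 0.01921591 eV
Step 2: Exponent = -Eg/(2kT) = -1.26/(2*0.01921591) = -32.78533
Step 3: T^(3/2) = 223^1.5 = 3330.10
Step 4: ni = 5e15 * 3330.10 * exp(-32.78533) = 9.61e+04 cm^-3

9.61e+04


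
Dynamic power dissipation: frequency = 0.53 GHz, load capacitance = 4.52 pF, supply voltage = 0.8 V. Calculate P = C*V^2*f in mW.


Step 1: V^2 = 0.8^2 = 0.64 V^2
Step 2: P = C*V^2*f = 4.52e-12 F * 0.64 * 0.53e9 Hz
Step 3: P = 1.533184e-03 W
Step 4: P = 1.533 mW

1.533


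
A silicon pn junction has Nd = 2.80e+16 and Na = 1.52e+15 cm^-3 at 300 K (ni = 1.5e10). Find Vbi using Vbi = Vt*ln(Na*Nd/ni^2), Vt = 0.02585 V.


Step 1: Compute Na*Nd/ni^2 = 1.52e+15 * 2.80e+16 / (1.5e10)^2 = 1.8916e+11
Step 2: ln(1.8916e+11) = 25.9659
Step 3: Vbi = 0.02585 * 25.9659 = 0.671 V

0.671


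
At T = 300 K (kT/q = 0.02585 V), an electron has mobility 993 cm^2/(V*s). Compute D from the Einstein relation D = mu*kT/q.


Step 1: D = mu * (kT/q)
Step 2: D = 993 * 0.02585
Step 3: D = 25.67 cm^2/s

25.67


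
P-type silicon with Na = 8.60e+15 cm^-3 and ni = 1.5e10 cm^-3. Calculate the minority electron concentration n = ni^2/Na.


Step 1: Majority hole concentration p ≈ Na = 8.60e+15 cm^-3
Step 2: n = ni^2 / Na = (1.5e10)^2 / 8.60e+15
Step 3: n = 2.62e+04 cm^-3

2.62e+04


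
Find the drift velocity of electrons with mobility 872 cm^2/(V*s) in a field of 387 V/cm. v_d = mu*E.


Step 1: v_d = mu * E
Step 2: v_d = 872 * 387 = 337464
Step 3: v_d = 3.37e+05 cm/s

3.37e+05


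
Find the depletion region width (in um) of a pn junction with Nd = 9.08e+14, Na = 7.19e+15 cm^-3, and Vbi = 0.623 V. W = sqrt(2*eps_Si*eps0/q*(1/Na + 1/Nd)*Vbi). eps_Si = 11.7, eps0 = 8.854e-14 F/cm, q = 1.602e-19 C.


Step 1: 1/Na + 1/Nd = 1/7.19e+15 + 1/9.08e+14 = 1.24040e-15
Step 2: 2*eps*eps0/q = 2*11.7*8.854e-14/1.602e-19 = 1.293281e+07
Step 3: W^2 = 1.293281e+07 * 1.24040e-15 * 0.623 = 9.99408e-09
Step 4: W = sqrt(9.99408e-09) = 9.997e-05 cm = 0.9997 um

0.9997


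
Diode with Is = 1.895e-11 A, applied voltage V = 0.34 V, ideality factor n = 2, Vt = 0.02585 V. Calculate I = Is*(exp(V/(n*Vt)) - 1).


Step 1: V/(n*Vt) = 0.34/(2*0.02585) = 6.5764
Step 2: exp(6.5764) = 7.1795e+02
Step 3: I = 1.895e-11 * (7.1795e+02 - 1) = 1.36e-08 A

1.36e-08


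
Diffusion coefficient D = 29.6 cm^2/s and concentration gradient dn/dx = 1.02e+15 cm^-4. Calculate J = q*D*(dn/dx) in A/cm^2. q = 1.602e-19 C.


Step 1: J = q * D * (dn/dx)
Step 2: J = 1.602e-19 * 29.6 * 1.02e+15
Step 3: J = 4.84e-03 A/cm^2

4.84e-03


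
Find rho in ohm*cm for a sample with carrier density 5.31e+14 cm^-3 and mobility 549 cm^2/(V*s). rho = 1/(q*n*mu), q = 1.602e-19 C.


Step 1: sigma = q * n * mu = 1.602e-19 * 5.31e+14 * 549 = 4.67013e-02 S/cm
Step 2: rho = 1 / sigma = 1 / 4.67013e-02 = 21.41 ohm*cm

21.41


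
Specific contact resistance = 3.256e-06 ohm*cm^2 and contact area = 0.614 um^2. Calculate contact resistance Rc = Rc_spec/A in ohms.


Step 1: Convert area to cm^2: 0.614 um^2 = 6.1400e-09 cm^2
Step 2: Rc = Rc_spec / A = 3.256e-06 / 6.1400e-09
Step 3: Rc = 5.30e+02 ohms

5.30e+02


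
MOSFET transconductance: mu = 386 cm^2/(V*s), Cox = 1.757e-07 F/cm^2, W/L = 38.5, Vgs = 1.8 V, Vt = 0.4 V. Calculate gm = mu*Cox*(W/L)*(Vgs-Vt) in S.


Step 1: Vov = Vgs - Vt = 1.8 - 0.4 = 1.4 V
Step 2: gm = mu * Cox * (W/L) * Vov
Step 3: gm = 386 * 1.757e-07 * 38.5 * 1.4 = 3.66e-03 S

3.66e-03


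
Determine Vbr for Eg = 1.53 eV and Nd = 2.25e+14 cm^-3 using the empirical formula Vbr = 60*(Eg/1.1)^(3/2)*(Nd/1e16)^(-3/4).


Step 1: Eg/1.1 = 1.53/1.1 = 1.390909
Step 2: (Eg/1.1)^1.5 = 1.390909^1.5 = 1.640394
Step 3: (Nd/1e16)^(-0.75) = (0.0225)^(-0.75) = 17.213259
Step 4: Vbr = 60 * 1.640394 * 17.213259 = 1694.2 V

1694.2


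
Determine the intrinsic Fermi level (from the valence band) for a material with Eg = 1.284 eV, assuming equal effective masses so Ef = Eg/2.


Step 1: For an intrinsic semiconductor, the Fermi level sits at midgap.
Step 2: Ef = Eg / 2 = 1.284 / 2 = 0.642 eV

0.642


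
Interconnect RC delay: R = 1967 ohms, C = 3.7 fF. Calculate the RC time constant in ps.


Step 1: tau = R * C
Step 2: tau = 1967 * 3.7 fF = 1967 * 3.7e-15 F
Step 3: tau = 7.2779e-12 s = 7.2779 ps

7.2779


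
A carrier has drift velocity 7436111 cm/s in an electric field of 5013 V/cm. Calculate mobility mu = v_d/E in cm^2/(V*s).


Step 1: mu = v_d / E
Step 2: mu = 7436111 / 5013
Step 3: mu = 1483.37 cm^2/(V*s)

1483.37


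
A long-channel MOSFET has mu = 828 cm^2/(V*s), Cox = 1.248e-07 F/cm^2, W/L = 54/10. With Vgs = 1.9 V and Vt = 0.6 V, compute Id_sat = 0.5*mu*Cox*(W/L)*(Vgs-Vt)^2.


Step 1: Overdrive voltage Vov = Vgs - Vt = 1.9 - 0.6 = 1.3 V
Step 2: W/L = 54/10 = 5.4
Step 3: Id = 0.5 * 828 * 1.248e-07 * 5.4 * 1.3^2
Step 4: Id = 4.72e-04 A

4.72e-04


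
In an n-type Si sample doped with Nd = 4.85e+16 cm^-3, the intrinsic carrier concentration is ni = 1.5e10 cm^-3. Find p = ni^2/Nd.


Step 1: Since Nd >> ni, n ≈ Nd = 4.85e+16 cm^-3
Step 2: p = ni^2 / n = (1.5e10)^2 / 4.85e+16
Step 3: p = 2.25e20 / 4.85e+16 = 4.64e+03 cm^-3

4.64e+03


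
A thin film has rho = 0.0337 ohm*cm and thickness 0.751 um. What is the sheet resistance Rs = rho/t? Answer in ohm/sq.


Step 1: Convert thickness to cm: t = 0.751 um = 7.5100e-05 cm
Step 2: Rs = rho / t = 0.0337 / 7.5100e-05
Step 3: Rs = 448.7 ohm/sq

448.7


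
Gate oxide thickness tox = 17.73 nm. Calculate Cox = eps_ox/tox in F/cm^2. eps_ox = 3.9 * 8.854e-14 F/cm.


Step 1: eps_ox = 3.9 * 8.854e-14 = 3.45306e-13 F/cm
Step 2: tox in cm = 17.73 nm * 1e-7 = 1.7730e-06 cm
Step 3: Cox = 3.45306e-13 / 1.7730e-06 = 1.95e-07 F/cm^2

1.95e-07


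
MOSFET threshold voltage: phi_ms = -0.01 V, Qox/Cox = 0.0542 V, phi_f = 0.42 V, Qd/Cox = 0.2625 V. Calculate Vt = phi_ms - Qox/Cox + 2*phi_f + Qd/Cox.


Step 1: Vt = phi_ms - Qox/Cox + 2*phi_f + Qd/Cox
Step 2: Vt = -0.01 - 0.0542 + 2*0.42 + 0.2625
Step 3: Vt = -0.01 - 0.0542 + 0.84 + 0.2625
Step 4: Vt = 1.0383 V

1.0383


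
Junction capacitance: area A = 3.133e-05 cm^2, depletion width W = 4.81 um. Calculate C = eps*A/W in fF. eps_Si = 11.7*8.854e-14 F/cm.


Step 1: eps_Si = 11.7 * 8.854e-14 = 1.035918e-12 F/cm
Step 2: W in cm = 4.81 * 1e-4 = 4.81e-04 cm
Step 3: C = 1.035918e-12 * 3.133e-05 / 4.81e-04 = 6.747466e-14 F
Step 4: C = 67.47 fF

67.47


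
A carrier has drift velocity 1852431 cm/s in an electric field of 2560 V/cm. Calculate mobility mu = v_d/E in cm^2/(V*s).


Step 1: mu = v_d / E
Step 2: mu = 1852431 / 2560
Step 3: mu = 723.61 cm^2/(V*s)

723.61


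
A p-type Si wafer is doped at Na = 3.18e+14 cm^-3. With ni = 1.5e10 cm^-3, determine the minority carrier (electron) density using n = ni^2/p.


Step 1: Majority hole concentration p ≈ Na = 3.18e+14 cm^-3
Step 2: n = ni^2 / Na = (1.5e10)^2 / 3.18e+14
Step 3: n = 7.08e+05 cm^-3

7.08e+05


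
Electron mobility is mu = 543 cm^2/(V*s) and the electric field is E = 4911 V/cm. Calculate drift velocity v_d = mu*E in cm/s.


Step 1: v_d = mu * E
Step 2: v_d = 543 * 4911 = 2666673
Step 3: v_d = 2.67e+06 cm/s

2.67e+06


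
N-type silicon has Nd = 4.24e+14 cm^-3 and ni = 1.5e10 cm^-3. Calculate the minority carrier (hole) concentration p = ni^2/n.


Step 1: Since Nd >> ni, n ≈ Nd = 4.24e+14 cm^-3
Step 2: p = ni^2 / n = (1.5e10)^2 / 4.24e+14
Step 3: p = 2.25e20 / 4.24e+14 = 5.31e+05 cm^-3

5.31e+05


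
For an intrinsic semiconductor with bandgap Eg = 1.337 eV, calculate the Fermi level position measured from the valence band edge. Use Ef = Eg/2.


Step 1: For an intrinsic semiconductor, the Fermi level sits at midgap.
Step 2: Ef = Eg / 2 = 1.337 / 2 = 0.6685 eV

0.6685


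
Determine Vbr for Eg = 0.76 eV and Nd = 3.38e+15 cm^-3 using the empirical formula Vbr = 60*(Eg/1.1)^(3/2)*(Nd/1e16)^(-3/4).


Step 1: Eg/1.1 = 0.76/1.1 = 0.690909
Step 2: (Eg/1.1)^1.5 = 0.690909^1.5 = 0.574290
Step 3: (Nd/1e16)^(-0.75) = (0.338)^(-0.75) = 2.255862
Step 4: Vbr = 60 * 0.574290 * 2.255862 = 77.7 V

77.7


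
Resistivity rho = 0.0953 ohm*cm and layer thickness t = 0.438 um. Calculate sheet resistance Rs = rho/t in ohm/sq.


Step 1: Convert thickness to cm: t = 0.438 um = 4.3800e-05 cm
Step 2: Rs = rho / t = 0.0953 / 4.3800e-05
Step 3: Rs = 2175.8 ohm/sq

2175.8


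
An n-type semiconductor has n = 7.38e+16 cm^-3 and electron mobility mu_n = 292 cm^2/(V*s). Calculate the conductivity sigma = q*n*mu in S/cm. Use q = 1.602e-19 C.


Step 1: sigma = q * n * mu
Step 2: sigma = 1.602e-19 * 7.38e+16 * 292
Step 3: sigma = 3.452e+00 S/cm

3.452e+00


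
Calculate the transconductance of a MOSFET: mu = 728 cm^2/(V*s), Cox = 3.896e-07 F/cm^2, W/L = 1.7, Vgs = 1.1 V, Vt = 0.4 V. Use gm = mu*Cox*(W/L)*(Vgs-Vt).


Step 1: Vov = Vgs - Vt = 1.1 - 0.4 = 0.7 V
Step 2: gm = mu * Cox * (W/L) * Vov
Step 3: gm = 728 * 3.896e-07 * 1.7 * 0.7 = 3.38e-04 S

3.38e-04


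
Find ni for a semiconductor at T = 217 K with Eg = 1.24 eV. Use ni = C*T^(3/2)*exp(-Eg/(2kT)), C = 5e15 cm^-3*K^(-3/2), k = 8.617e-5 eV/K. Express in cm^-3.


Step 1: Compute kT = 8.617e-5 * 217 = 0.01869889 eV
Step 2: Exponent = -Eg/(2kT) = -1.24/(2*0.01869889) = -33.15705
Step 3: T^(3/2) = 217^1.5 = 3196.61
Step 4: ni = 5e15 * 3196.61 * exp(-33.15705) = 6.36e+04 cm^-3

6.36e+04


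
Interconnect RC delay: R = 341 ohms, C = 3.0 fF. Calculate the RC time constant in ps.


Step 1: tau = R * C
Step 2: tau = 341 * 3.0 fF = 341 * 3.0e-15 F
Step 3: tau = 1.023e-12 s = 1.023 ps

1.023


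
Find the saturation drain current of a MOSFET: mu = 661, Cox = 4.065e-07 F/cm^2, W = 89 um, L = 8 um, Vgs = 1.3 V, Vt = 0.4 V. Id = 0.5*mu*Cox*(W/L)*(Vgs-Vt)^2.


Step 1: Overdrive voltage Vov = Vgs - Vt = 1.3 - 0.4 = 0.9 V
Step 2: W/L = 89/8 = 11.125
Step 3: Id = 0.5 * 661 * 4.065e-07 * 11.125 * 0.9^2
Step 4: Id = 1.21e-03 A

1.21e-03


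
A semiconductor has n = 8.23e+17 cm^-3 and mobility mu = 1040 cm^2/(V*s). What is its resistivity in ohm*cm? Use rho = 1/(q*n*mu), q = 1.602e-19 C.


Step 1: sigma = q * n * mu = 1.602e-19 * 8.23e+17 * 1040 = 1.37118e+02 S/cm
Step 2: rho = 1 / sigma = 1 / 1.37118e+02 = 0.007293 ohm*cm

0.007293


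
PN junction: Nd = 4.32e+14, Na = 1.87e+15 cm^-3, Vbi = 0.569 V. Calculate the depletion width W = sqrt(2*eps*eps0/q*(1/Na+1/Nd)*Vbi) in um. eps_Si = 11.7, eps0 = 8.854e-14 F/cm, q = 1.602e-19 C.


Step 1: 1/Na + 1/Nd = 1/1.87e+15 + 1/4.32e+14 = 2.84957e-15
Step 2: 2*eps*eps0/q = 2*11.7*8.854e-14/1.602e-19 = 1.293281e+07
Step 3: W^2 = 1.293281e+07 * 2.84957e-15 * 0.569 = 2.09693e-08
Step 4: W = sqrt(2.09693e-08) = 1.448e-04 cm = 1.448 um

1.448


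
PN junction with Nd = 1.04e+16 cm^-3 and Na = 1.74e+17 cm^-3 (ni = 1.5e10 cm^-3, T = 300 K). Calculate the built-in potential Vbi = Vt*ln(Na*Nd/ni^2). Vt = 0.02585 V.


Step 1: Compute Na*Nd/ni^2 = 1.74e+17 * 1.04e+16 / (1.5e10)^2 = 8.0427e+12
Step 2: ln(8.0427e+12) = 29.7158
Step 3: Vbi = 0.02585 * 29.7158 = 0.768 V

0.768


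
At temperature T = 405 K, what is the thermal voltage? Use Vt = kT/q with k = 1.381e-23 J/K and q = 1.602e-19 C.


Step 1: kT = 1.381e-23 * 405 = 5.59305e-21 J
Step 2: Vt = kT/q = 5.59305e-21 / 1.602e-19
Step 3: Vt = 0.03491 V

0.03491


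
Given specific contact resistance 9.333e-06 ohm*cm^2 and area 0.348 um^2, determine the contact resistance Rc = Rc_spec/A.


Step 1: Convert area to cm^2: 0.348 um^2 = 3.4800e-09 cm^2
Step 2: Rc = Rc_spec / A = 9.333e-06 / 3.4800e-09
Step 3: Rc = 2.68e+03 ohms

2.68e+03


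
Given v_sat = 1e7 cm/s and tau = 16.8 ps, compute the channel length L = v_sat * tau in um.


Step 1: tau in seconds = 16.8 ps * 1e-12 = 1.6800e-11 s
Step 2: L = v_sat * tau = 1e7 * 1.6800e-11 = 1.6800e-04 cm
Step 3: L in um = 1.6800e-04 * 1e4 = 1.68 um

1.68


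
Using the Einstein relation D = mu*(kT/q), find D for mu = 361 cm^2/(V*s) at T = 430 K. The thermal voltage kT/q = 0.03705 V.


Step 1: D = mu * (kT/q)
Step 2: D = 361 * 0.03705
Step 3: D = 13.38 cm^2/s

13.38


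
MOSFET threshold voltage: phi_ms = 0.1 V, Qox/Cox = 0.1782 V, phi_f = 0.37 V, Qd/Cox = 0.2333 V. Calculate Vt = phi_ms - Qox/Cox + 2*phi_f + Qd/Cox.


Step 1: Vt = phi_ms - Qox/Cox + 2*phi_f + Qd/Cox
Step 2: Vt = 0.1 - 0.1782 + 2*0.37 + 0.2333
Step 3: Vt = 0.1 - 0.1782 + 0.74 + 0.2333
Step 4: Vt = 0.8951 V

0.8951


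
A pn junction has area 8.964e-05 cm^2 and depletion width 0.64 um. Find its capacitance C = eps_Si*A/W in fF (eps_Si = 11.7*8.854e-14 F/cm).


Step 1: eps_Si = 11.7 * 8.854e-14 = 1.035918e-12 F/cm
Step 2: W in cm = 0.64 * 1e-4 = 6.40e-05 cm
Step 3: C = 1.035918e-12 * 8.964e-05 / 6.40e-05 = 1.450933e-12 F
Step 4: C = 1450.93 fF

1450.93


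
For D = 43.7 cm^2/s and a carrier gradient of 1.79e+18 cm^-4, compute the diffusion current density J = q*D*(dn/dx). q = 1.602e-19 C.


Step 1: J = q * D * (dn/dx)
Step 2: J = 1.602e-19 * 43.7 * 1.79e+18
Step 3: J = 1.25e+01 A/cm^2

1.25e+01


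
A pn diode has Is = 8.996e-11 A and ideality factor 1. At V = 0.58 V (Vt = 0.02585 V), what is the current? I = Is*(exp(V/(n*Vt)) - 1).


Step 1: V/(n*Vt) = 0.58/(1*0.02585) = 22.4371
Step 2: exp(22.4371) = 5.5502e+09
Step 3: I = 8.996e-11 * (5.5502e+09 - 1) = 4.99e-01 A

4.99e-01


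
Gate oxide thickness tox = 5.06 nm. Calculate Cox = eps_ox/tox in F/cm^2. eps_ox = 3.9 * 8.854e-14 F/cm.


Step 1: eps_ox = 3.9 * 8.854e-14 = 3.45306e-13 F/cm
Step 2: tox in cm = 5.06 nm * 1e-7 = 5.0600e-07 cm
Step 3: Cox = 3.45306e-13 / 5.0600e-07 = 6.82e-07 F/cm^2

6.82e-07


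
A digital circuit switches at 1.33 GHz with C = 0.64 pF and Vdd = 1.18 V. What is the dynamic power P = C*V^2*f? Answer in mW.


Step 1: V^2 = 1.18^2 = 1.3924 V^2
Step 2: P = C*V^2*f = 0.64e-12 F * 1.3924 * 1.33e9 Hz
Step 3: P = 1.18521088e-03 W
Step 4: P = 1.185 mW

1.185


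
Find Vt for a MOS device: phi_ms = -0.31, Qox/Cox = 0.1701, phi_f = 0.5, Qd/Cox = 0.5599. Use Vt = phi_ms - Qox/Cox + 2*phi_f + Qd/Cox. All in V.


Step 1: Vt = phi_ms - Qox/Cox + 2*phi_f + Qd/Cox
Step 2: Vt = -0.31 - 0.1701 + 2*0.5 + 0.5599
Step 3: Vt = -0.31 - 0.1701 + 1.0 + 0.5599
Step 4: Vt = 1.0798 V

1.0798


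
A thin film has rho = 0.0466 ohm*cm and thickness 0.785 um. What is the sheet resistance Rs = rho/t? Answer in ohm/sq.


Step 1: Convert thickness to cm: t = 0.785 um = 7.8500e-05 cm
Step 2: Rs = rho / t = 0.0466 / 7.8500e-05
Step 3: Rs = 593.6 ohm/sq

593.6


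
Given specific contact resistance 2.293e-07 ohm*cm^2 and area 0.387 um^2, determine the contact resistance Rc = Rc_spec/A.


Step 1: Convert area to cm^2: 0.387 um^2 = 3.8700e-09 cm^2
Step 2: Rc = Rc_spec / A = 2.293e-07 / 3.8700e-09
Step 3: Rc = 5.93e+01 ohms

5.93e+01


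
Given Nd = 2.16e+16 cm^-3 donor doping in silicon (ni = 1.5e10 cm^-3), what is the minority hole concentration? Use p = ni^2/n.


Step 1: Since Nd >> ni, n ≈ Nd = 2.16e+16 cm^-3
Step 2: p = ni^2 / n = (1.5e10)^2 / 2.16e+16
Step 3: p = 2.25e20 / 2.16e+16 = 1.04e+04 cm^-3

1.04e+04


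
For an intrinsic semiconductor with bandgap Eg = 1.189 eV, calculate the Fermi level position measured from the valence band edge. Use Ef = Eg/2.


Step 1: For an intrinsic semiconductor, the Fermi level sits at midgap.
Step 2: Ef = Eg / 2 = 1.189 / 2 = 0.5945 eV

0.5945


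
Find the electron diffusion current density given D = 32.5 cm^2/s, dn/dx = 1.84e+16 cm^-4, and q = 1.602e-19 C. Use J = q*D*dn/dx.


Step 1: J = q * D * (dn/dx)
Step 2: J = 1.602e-19 * 32.5 * 1.84e+16
Step 3: J = 9.58e-02 A/cm^2

9.58e-02


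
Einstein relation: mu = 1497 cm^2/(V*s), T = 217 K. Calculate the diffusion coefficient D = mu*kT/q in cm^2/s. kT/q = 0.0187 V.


Step 1: D = mu * (kT/q)
Step 2: D = 1497 * 0.0187
Step 3: D = 27.99 cm^2/s

27.99


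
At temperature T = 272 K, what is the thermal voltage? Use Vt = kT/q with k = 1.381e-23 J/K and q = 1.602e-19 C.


Step 1: kT = 1.381e-23 * 272 = 3.75632e-21 J
Step 2: Vt = kT/q = 3.75632e-21 / 1.602e-19
Step 3: Vt = 0.02345 V

0.02345


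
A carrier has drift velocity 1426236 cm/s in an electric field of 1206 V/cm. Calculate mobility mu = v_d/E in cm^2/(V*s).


Step 1: mu = v_d / E
Step 2: mu = 1426236 / 1206
Step 3: mu = 1182.62 cm^2/(V*s)

1182.62
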